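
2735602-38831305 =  - 36095703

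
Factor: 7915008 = 2^9*3^1*5153^1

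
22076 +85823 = 107899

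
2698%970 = 758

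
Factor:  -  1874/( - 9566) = 937^1 *4783^(-1 )= 937/4783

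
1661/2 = 1661/2 =830.50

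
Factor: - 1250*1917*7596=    - 2^3  *  3^5*5^4*71^1*211^1 = - 18201915000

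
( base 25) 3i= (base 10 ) 93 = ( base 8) 135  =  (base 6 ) 233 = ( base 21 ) 49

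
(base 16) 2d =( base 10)45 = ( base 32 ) 1d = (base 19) 27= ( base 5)140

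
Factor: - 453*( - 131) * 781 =46346883  =  3^1*11^1*71^1*131^1*151^1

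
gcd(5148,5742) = 198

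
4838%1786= 1266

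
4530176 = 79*57344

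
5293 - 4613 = 680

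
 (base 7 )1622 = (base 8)1215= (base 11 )544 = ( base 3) 220012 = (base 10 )653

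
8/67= 8/67 = 0.12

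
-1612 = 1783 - 3395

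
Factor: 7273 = 7^1*1039^1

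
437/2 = 218 + 1/2 = 218.50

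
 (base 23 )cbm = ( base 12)39bb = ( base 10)6623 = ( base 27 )928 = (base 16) 19DF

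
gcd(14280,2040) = 2040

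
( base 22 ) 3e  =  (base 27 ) 2Q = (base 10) 80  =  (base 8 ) 120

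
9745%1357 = 246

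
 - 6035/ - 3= 6035/3 = 2011.67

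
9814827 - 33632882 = -23818055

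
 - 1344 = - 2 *672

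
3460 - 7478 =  - 4018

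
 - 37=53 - 90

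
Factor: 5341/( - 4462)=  - 2^( - 1)*7^2*23^( - 1)*97^ ( - 1 ) * 109^1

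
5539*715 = 3960385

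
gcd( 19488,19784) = 8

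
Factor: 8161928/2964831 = 2^3*3^(- 1 )  *31^1*281^(-1 )*3517^(-1 )*32911^1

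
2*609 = 1218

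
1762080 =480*3671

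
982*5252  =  5157464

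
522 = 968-446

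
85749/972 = 88 + 71/324 = 88.22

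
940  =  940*1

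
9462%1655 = 1187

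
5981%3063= 2918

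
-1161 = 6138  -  7299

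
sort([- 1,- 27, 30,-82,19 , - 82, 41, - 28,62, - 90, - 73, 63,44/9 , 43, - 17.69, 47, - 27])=[ - 90, - 82 , - 82, - 73, - 28, - 27,  -  27, - 17.69, - 1,44/9 , 19,30, 41,  43, 47, 62,  63] 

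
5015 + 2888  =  7903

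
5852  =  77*76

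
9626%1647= 1391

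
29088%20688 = 8400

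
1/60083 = 1/60083 = 0.00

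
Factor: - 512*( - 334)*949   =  2^10*13^1*73^1*167^1 = 162286592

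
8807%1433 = 209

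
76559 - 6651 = 69908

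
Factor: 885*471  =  416835= 3^2 * 5^1 * 59^1 * 157^1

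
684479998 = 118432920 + 566047078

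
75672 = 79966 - 4294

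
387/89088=129/29696 =0.00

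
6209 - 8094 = -1885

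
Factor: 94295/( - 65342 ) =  - 2^ ( - 1) * 5^1*37^( - 1 )*883^( - 1 )*18859^1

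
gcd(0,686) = 686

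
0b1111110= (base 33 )3r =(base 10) 126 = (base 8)176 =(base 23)5B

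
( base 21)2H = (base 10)59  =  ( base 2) 111011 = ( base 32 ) 1R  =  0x3b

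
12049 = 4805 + 7244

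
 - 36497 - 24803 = -61300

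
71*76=5396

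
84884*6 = 509304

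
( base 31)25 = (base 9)74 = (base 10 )67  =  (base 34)1x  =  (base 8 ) 103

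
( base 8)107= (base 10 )71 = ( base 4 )1013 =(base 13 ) 56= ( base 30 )2B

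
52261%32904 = 19357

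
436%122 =70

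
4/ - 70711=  - 4/70711 = - 0.00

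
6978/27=2326/9 = 258.44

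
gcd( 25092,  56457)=6273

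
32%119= 32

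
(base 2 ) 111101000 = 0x1E8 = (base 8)750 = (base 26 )IK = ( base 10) 488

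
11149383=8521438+2627945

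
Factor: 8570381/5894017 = 139^( - 1 ) *263^1*32587^1*42403^(  -  1 ) 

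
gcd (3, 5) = 1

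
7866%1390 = 916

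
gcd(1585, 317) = 317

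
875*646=565250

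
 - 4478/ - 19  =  235 + 13/19 = 235.68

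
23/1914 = 23/1914 = 0.01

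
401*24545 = 9842545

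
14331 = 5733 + 8598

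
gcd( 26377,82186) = 13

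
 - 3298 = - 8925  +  5627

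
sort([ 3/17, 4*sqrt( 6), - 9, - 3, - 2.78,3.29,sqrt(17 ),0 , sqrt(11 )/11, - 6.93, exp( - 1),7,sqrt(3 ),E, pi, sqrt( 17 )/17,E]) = [ - 9 , - 6.93, - 3, - 2.78,0, 3/17,sqrt(17) /17, sqrt(11)/11, exp(  -  1), sqrt(3),E,E,pi,3.29, sqrt( 17),7,4*sqrt( 6)]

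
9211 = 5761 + 3450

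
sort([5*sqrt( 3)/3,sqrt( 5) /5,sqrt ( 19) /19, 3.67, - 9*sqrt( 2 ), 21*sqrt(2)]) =[ - 9*sqrt( 2), sqrt(19) /19,sqrt( 5 )/5 , 5*sqrt(3)/3, 3.67,  21*sqrt(2) ] 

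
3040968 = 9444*322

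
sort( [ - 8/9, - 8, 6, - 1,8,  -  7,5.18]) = [ - 8, - 7,-1 , - 8/9,5.18, 6,8]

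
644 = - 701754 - -702398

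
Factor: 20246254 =2^1 * 7^1*89^1* 16249^1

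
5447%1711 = 314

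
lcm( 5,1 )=5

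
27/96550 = 27/96550 = 0.00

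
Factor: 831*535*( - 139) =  - 61797315  =  - 3^1 * 5^1 * 107^1*139^1*277^1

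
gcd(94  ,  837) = 1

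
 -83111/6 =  - 83111/6 =- 13851.83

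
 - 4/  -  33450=2/16725= 0.00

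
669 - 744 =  - 75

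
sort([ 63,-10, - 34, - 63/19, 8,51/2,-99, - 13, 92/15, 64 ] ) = [ - 99, - 34, - 13, - 10 ,-63/19,92/15, 8,51/2, 63, 64] 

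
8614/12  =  4307/6= 717.83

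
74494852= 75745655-1250803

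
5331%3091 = 2240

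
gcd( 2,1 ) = 1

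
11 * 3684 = 40524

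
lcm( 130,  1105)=2210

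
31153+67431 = 98584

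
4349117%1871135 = 606847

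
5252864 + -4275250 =977614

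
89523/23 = 89523/23 = 3892.30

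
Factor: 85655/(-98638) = -2^(-1)*5^1*37^1*149^(-1 )*331^(-1)*463^1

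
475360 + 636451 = 1111811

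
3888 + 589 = 4477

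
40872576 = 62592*653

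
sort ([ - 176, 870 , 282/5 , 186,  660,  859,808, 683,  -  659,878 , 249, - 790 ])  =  [ - 790, - 659, - 176, 282/5, 186 , 249,660,683,808,  859, 870, 878 ] 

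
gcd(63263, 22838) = 1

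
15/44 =15/44 = 0.34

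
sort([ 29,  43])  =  [ 29,43]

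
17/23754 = 17/23754 =0.00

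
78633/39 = 26211/13 = 2016.23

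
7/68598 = 7/68598 = 0.00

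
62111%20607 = 290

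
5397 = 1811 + 3586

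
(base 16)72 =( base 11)A4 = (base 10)114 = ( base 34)3C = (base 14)82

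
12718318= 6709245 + 6009073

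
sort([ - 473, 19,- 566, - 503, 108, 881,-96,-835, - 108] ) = [ - 835, - 566, - 503, - 473, - 108, - 96, 19, 108,881 ] 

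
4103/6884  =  4103/6884 = 0.60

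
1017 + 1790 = 2807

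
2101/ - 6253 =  - 1 + 4152/6253 = - 0.34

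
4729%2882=1847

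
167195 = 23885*7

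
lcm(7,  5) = 35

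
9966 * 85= 847110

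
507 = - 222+729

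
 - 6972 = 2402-9374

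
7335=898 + 6437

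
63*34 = 2142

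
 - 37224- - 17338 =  - 19886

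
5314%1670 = 304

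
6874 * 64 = 439936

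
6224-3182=3042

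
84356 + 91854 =176210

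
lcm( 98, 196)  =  196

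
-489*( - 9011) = 4406379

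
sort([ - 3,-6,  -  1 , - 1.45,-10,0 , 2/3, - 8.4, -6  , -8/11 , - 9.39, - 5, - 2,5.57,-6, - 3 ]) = [ - 10, - 9.39, - 8.4, - 6,-6, - 6, - 5 ,- 3  , - 3,-2,- 1.45, - 1, - 8/11, 0 , 2/3, 5.57 ]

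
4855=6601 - 1746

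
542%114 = 86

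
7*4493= 31451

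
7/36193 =7/36193= 0.00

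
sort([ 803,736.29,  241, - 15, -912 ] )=[  -  912,-15,241,736.29,803 ] 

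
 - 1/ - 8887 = 1/8887  =  0.00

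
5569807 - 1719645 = 3850162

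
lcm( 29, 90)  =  2610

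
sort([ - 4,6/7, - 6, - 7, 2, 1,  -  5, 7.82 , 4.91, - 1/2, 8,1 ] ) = [ - 7, -6, - 5, -4, - 1/2,6/7, 1,1,2,4.91,7.82,8 ]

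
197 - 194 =3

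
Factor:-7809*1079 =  - 8425911 = -3^1*13^1*19^1*83^1*137^1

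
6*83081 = 498486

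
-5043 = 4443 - 9486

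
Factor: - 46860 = - 2^2*3^1 * 5^1*11^1*71^1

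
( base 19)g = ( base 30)g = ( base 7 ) 22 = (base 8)20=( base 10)16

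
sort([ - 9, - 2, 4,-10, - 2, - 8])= [ - 10, - 9, - 8, - 2, - 2, 4] 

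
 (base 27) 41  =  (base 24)4D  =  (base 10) 109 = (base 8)155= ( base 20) 59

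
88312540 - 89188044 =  - 875504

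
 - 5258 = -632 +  - 4626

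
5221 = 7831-2610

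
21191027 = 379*55913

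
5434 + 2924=8358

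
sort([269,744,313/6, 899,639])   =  [ 313/6, 269, 639,744 , 899]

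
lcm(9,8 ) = 72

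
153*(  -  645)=  -  98685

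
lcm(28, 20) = 140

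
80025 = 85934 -5909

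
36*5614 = 202104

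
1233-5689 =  - 4456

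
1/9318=1/9318  =  0.00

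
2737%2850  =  2737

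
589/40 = 589/40 = 14.72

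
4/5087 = 4/5087 = 0.00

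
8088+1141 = 9229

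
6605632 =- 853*( - 7744)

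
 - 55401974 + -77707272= - 133109246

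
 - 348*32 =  - 11136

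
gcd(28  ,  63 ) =7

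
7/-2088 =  - 7/2088 = - 0.00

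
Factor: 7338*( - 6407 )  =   - 47014566  =  - 2^1 * 3^1*43^1*149^1*  1223^1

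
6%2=0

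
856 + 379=1235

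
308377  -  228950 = 79427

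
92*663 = 60996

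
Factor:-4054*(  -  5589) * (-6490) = -2^2*3^5*5^1*11^1 * 23^1 * 59^1*2027^1 = - 147049160940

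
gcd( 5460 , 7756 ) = 28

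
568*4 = 2272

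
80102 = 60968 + 19134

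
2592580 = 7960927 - 5368347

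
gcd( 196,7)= 7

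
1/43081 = 1/43081 = 0.00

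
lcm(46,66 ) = 1518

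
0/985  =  0=0.00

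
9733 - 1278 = 8455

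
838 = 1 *838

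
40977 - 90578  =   - 49601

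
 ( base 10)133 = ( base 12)b1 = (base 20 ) 6D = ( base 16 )85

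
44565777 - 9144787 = 35420990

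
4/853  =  4/853 = 0.00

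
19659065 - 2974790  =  16684275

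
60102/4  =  30051/2 = 15025.50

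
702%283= 136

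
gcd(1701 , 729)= 243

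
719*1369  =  984311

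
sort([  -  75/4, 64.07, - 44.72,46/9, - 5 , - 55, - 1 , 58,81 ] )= [-55, - 44.72 , - 75/4,-5, -1 , 46/9,58,64.07, 81]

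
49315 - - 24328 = 73643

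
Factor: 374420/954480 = 193/492 = 2^( - 2 )*3^( - 1)*41^( -1)*193^1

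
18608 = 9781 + 8827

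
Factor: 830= 2^1* 5^1*83^1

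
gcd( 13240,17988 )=4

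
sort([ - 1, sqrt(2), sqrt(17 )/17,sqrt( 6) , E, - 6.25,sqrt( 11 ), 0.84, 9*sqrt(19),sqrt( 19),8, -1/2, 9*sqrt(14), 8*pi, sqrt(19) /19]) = [ - 6.25 , - 1,-1/2, sqrt(19)/19,sqrt( 17 )/17, 0.84, sqrt (2),sqrt( 6), E, sqrt( 11), sqrt(19),  8,8*pi,  9*sqrt( 14),9*  sqrt( 19 )] 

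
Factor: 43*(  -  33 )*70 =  - 2^1*3^1 * 5^1*7^1*11^1*43^1 = - 99330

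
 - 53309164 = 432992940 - 486302104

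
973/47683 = 973/47683 = 0.02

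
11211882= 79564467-68352585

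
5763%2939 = 2824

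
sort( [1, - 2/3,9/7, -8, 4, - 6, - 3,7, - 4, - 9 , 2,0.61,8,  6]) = [ - 9, - 8,- 6, - 4 , - 3, - 2/3 , 0.61,1,9/7, 2,4,  6,  7,8 ] 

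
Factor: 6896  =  2^4 * 431^1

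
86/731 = 2/17 = 0.12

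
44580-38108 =6472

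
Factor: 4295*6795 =3^2*5^2*151^1*859^1 = 29184525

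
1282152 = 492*2606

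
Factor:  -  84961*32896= - 2^7*257^1*84961^1 = -2794877056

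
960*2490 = 2390400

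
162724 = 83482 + 79242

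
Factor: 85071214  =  2^1*37^1*347^1*3313^1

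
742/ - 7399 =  - 106/1057=- 0.10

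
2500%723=331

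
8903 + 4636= 13539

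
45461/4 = 45461/4 = 11365.25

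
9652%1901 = 147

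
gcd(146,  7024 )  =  2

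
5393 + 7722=13115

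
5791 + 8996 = 14787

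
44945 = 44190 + 755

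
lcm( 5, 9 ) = 45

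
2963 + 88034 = 90997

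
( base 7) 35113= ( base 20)128H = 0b10001100010001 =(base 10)8977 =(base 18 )19cd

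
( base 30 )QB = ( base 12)55B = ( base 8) 1427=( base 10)791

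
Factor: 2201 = 31^1*71^1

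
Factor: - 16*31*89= - 44144= - 2^4*31^1*89^1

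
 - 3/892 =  - 1 + 889/892  =  - 0.00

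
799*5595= 4470405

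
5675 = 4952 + 723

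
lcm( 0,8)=0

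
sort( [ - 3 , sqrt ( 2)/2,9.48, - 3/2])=[  -  3, - 3/2, sqrt(2 )/2,9.48]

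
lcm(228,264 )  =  5016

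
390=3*130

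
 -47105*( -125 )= 5888125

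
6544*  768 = 5025792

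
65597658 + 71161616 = 136759274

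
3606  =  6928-3322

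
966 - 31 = 935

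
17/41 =17/41 = 0.41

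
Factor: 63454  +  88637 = 152091 = 3^3 * 43^1*131^1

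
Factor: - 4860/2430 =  - 2 = - 2^1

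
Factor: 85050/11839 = 2^1* 3^5*5^2*7^1*11839^( - 1)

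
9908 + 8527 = 18435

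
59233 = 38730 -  - 20503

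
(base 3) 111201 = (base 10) 370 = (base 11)307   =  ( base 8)562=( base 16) 172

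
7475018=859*8702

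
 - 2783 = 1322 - 4105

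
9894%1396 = 122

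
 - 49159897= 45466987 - 94626884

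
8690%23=19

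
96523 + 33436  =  129959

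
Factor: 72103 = 72103^1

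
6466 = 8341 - 1875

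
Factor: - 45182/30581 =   -  2^1*19^1 * 29^1 * 41^1*53^( - 1)*577^( - 1 ) 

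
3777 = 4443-666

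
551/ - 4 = - 551/4 = - 137.75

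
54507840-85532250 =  - 31024410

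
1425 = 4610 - 3185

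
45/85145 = 9/17029 = 0.00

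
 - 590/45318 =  - 295/22659  =  - 0.01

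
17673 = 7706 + 9967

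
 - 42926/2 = -21463 = - 21463.00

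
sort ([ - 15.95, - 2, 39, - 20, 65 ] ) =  [ - 20,  -  15.95,-2, 39,  65] 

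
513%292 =221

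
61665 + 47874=109539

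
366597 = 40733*9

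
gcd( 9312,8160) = 96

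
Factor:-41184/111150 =-176/475   =  - 2^4*5^ ( - 2)*11^1*19^ (-1)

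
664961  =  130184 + 534777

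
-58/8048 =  - 29/4024 = - 0.01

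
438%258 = 180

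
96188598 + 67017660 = 163206258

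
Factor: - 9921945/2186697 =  - 5^1*11^1 * 60133^1 * 728899^ ( - 1)= -3307315/728899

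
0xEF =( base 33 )78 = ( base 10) 239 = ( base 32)7f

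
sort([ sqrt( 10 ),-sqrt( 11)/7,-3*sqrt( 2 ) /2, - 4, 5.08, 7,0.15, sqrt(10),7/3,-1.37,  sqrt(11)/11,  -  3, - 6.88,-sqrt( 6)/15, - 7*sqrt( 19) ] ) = [- 7*sqrt( 19), - 6.88, - 4, - 3, -3*sqrt(2 )/2, - 1.37, -sqrt( 11 ) /7 ,-sqrt( 6)/15 , 0.15, sqrt ( 11)/11, 7/3, sqrt( 10), sqrt( 10), 5.08,7] 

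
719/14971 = 719/14971=   0.05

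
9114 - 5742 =3372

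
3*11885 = 35655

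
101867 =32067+69800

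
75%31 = 13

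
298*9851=2935598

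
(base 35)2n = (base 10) 93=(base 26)3F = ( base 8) 135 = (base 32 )2T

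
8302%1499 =807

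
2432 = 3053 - 621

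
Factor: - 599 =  - 599^1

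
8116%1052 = 752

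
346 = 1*346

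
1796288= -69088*( - 26 ) 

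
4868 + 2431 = 7299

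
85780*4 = 343120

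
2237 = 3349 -1112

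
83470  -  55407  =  28063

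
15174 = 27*562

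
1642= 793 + 849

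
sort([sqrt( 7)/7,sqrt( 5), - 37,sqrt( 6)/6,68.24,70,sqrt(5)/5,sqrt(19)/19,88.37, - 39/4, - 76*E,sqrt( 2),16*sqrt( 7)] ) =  [ - 76*E, - 37,  -  39/4, sqrt( 19)/19 , sqrt( 7)/7,sqrt(6 ) /6,  sqrt( 5 ) /5,sqrt( 2 ),sqrt( 5 ), 16*sqrt( 7),68.24 , 70,88.37]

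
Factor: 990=2^1*3^2*5^1*11^1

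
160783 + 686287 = 847070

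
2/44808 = 1/22404 = 0.00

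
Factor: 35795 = 5^1 *7159^1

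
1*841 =841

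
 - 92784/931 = - 100  +  316/931  =  - 99.66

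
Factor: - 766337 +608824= - 157513 = -157513^1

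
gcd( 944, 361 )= 1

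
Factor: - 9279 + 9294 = 15 = 3^1*5^1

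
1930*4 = 7720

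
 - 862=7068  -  7930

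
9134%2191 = 370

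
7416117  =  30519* 243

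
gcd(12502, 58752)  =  2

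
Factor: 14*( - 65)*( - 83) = 75530 = 2^1 * 5^1*7^1 * 13^1*83^1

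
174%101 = 73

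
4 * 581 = 2324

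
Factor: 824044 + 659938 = 2^1*741991^1 = 1483982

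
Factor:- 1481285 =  - 5^1*13^2*1753^1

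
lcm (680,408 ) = 2040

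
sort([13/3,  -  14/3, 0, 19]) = [ - 14/3, 0 , 13/3, 19] 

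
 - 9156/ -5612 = 2289/1403 = 1.63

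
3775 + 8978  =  12753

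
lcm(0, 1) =0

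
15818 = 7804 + 8014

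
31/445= 31/445 = 0.07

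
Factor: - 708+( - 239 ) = - 947^1 = -947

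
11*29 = 319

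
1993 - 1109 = 884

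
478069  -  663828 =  - 185759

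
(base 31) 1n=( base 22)2a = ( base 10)54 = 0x36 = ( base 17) 33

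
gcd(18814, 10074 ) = 46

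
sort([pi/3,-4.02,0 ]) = [ - 4.02,0  ,  pi/3 ] 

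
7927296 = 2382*3328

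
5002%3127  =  1875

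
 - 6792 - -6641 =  - 151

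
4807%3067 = 1740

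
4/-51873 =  - 4/51873 = -0.00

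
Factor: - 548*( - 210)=115080=2^3*3^1*5^1 *7^1*137^1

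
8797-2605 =6192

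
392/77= 5 + 1/11 = 5.09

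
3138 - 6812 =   -  3674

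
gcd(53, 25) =1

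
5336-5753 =  -  417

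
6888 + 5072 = 11960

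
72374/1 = 72374 = 72374.00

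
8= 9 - 1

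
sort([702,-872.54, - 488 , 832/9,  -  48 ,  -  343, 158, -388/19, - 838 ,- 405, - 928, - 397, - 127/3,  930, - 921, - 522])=[-928 ,- 921  , - 872.54, - 838, - 522 ,-488, - 405 ,-397 , - 343,- 48, -127/3,- 388/19, 832/9, 158,702,930 ]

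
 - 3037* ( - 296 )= 898952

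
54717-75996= - 21279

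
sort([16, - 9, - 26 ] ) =[ - 26, - 9,16 ]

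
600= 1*600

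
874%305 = 264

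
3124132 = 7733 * 404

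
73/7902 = 73/7902= 0.01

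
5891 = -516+6407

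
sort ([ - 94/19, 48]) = [-94/19 , 48] 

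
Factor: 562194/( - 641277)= - 2^1*3^(-2)*7^( - 1)*13^( - 1)*359^1 = - 718/819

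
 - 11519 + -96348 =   -  107867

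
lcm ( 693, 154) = 1386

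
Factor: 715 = 5^1*11^1* 13^1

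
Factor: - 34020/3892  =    -  3^5*5^1*139^(-1 ) = - 1215/139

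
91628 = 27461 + 64167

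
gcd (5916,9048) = 348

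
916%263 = 127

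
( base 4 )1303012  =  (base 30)85g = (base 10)7366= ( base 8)16306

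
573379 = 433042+140337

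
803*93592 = 75154376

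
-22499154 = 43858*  (  -  513)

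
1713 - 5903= - 4190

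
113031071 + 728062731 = 841093802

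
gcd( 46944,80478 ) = 18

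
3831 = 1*3831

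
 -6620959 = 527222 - 7148181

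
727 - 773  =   - 46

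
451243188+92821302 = 544064490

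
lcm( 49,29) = 1421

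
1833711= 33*55567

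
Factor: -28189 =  - 7^1*4027^1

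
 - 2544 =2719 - 5263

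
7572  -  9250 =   -  1678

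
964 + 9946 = 10910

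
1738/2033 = 1738/2033 = 0.85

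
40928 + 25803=66731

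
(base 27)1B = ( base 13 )2c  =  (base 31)17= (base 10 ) 38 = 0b100110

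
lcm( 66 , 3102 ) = 3102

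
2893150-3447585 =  - 554435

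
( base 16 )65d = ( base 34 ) 1dv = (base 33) 1GC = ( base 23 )31J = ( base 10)1629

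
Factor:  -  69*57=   -  3^2*19^1 * 23^1 = - 3933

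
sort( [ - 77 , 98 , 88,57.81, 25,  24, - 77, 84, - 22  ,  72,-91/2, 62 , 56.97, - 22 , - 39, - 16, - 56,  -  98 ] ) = [ - 98, - 77 , - 77 , - 56,-91/2 , - 39, - 22 , - 22, - 16, 24 , 25, 56.97 , 57.81 , 62 , 72 , 84,88,  98] 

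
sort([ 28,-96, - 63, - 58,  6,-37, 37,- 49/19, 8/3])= [ - 96,- 63, - 58,-37, - 49/19, 8/3,6, 28,37 ] 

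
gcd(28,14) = 14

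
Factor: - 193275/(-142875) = 5^(-1 )*127^ (-1)*859^1 = 859/635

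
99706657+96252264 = 195958921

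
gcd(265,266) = 1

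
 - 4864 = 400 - 5264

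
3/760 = 3/760 = 0.00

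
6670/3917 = 1 + 2753/3917 =1.70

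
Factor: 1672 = 2^3*11^1*19^1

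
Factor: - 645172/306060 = -3^( - 1 )*5^( - 1) * 11^2 * 31^1 * 43^1*5101^(  -  1) = - 161293/76515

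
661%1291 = 661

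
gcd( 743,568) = 1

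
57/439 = 57/439= 0.13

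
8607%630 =417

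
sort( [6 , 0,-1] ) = [ - 1, 0, 6]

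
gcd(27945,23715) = 45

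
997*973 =970081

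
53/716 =53/716 = 0.07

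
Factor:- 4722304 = -2^7*79^1*467^1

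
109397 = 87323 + 22074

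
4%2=0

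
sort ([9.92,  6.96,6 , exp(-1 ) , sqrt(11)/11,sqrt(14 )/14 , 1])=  [ sqrt( 14) /14,sqrt ( 11)/11 , exp( - 1 ),1, 6 , 6.96,9.92] 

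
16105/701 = 16105/701 = 22.97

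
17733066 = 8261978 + 9471088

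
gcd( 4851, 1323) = 441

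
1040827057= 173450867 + 867376190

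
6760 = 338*20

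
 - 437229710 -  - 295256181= - 141973529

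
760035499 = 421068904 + 338966595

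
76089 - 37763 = 38326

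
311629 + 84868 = 396497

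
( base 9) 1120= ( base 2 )1100111100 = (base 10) 828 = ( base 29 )sg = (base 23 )1d0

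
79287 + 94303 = 173590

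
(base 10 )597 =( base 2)1001010101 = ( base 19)1C8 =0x255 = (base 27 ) m3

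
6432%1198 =442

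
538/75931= 538/75931 = 0.01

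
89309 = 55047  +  34262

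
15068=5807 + 9261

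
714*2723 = 1944222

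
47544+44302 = 91846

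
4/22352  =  1/5588=0.00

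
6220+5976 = 12196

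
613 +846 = 1459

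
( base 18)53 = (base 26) 3f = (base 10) 93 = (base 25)3i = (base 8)135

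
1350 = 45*30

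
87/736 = 87/736 = 0.12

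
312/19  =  312/19 = 16.42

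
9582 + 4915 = 14497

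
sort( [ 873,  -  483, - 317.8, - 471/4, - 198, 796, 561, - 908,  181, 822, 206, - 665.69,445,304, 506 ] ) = [ - 908 , - 665.69, - 483, - 317.8, - 198, - 471/4,181,206,  304,  445,  506,561,796, 822, 873 ] 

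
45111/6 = 7518 + 1/2 = 7518.50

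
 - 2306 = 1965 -4271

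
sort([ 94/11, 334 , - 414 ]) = [ - 414,94/11,334 ] 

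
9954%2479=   38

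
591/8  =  73 + 7/8 = 73.88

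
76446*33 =2522718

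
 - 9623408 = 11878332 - 21501740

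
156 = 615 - 459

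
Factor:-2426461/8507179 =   -  17^1 * 29^(-1 )*142733^1*293351^(-1 ) 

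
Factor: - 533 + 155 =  - 2^1*3^3 * 7^1 = - 378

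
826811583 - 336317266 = 490494317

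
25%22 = 3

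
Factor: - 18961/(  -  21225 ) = 67/75 = 3^( - 1 )*5^ ( - 2)*67^1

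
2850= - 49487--52337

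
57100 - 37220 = 19880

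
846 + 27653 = 28499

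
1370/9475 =274/1895 = 0.14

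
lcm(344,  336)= 14448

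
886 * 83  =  73538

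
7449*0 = 0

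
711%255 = 201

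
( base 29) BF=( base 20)ge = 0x14E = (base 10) 334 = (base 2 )101001110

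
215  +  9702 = 9917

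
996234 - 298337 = 697897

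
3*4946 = 14838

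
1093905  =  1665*657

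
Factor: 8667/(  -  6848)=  - 81/64  =  - 2^( -6)*3^4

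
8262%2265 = 1467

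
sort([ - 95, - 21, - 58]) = [ - 95,  -  58, - 21 ]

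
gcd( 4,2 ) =2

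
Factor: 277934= 2^1*138967^1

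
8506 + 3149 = 11655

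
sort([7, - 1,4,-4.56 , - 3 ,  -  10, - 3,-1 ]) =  [ - 10, - 4.56,-3,-3,  -  1,-1,4,7 ] 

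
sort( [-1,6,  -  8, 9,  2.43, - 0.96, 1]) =[ - 8, - 1, - 0.96, 1,2.43,  6, 9]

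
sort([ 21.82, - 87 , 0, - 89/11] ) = [- 87 , - 89/11 , 0 , 21.82] 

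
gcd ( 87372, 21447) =9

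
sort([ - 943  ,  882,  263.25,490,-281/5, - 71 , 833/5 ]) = [ - 943,-71, - 281/5,  833/5,263.25,490,  882]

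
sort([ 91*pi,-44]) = [ - 44,  91*pi ]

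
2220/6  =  370 = 370.00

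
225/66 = 3 + 9/22 = 3.41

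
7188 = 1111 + 6077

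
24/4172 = 6/1043 = 0.01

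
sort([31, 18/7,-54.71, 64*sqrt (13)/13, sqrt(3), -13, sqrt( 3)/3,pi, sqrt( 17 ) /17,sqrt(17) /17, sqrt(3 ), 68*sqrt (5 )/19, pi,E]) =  [-54.71, - 13, sqrt ( 17 ) /17, sqrt (17 )/17,sqrt( 3) /3, sqrt(3 ), sqrt( 3 ),  18/7, E, pi,pi,68*sqrt( 5)/19, 64*sqrt(13) /13, 31 ] 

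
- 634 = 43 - 677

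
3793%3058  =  735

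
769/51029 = 769/51029 = 0.02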